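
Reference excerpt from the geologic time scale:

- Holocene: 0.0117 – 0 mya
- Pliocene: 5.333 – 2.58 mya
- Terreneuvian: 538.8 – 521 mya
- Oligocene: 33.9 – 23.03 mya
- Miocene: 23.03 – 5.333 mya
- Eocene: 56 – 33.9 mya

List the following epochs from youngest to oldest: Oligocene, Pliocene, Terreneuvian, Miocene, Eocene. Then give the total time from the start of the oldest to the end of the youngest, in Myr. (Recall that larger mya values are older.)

Pliocene → Miocene → Oligocene → Eocene → Terreneuvian; total span 536.22 Myr

Start ages (Ma): Terreneuvian 538.8, Eocene 56, Oligocene 33.9, Miocene 23.03, Pliocene 5.333.
Ordered youngest to oldest: Pliocene, Miocene, Oligocene, Eocene, Terreneuvian.
Span = 538.8 − 2.58 = 536.22 Myr.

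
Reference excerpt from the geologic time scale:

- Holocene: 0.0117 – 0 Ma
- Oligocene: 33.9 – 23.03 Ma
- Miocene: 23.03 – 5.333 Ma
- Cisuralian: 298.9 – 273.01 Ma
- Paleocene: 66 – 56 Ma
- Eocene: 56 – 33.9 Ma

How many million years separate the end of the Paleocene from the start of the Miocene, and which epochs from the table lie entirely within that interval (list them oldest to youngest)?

The Paleocene closes at 56 Ma and the Miocene opens at 23.03 Ma, so the interval is 56 − 23.03 = 32.97 Myr.
An epoch fits inside if it starts at or after 56 Ma and ends at or before 23.03 Ma; oldest first that gives Eocene, Oligocene.

32.97 million years; Eocene, Oligocene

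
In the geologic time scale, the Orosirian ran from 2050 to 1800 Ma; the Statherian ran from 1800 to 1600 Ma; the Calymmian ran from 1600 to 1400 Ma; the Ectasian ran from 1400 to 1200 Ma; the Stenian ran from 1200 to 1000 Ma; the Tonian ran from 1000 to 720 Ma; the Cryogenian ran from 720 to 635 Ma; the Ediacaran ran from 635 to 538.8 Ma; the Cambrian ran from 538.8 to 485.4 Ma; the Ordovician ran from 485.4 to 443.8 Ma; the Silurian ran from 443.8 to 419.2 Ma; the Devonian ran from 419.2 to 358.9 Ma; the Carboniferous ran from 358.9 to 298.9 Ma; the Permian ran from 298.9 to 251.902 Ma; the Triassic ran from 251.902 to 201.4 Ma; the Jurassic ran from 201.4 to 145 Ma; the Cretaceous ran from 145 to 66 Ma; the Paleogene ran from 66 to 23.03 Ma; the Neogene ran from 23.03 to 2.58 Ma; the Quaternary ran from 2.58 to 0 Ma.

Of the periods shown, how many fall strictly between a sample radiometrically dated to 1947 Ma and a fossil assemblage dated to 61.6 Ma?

16

The older date is 1947 Ma and the younger is 61.6 Ma.
Periods with start < 1947 and end > 61.6 Ma: Statherian (1800–1600), Calymmian (1600–1400), Ectasian (1400–1200), Stenian (1200–1000), Tonian (1000–720), Cryogenian (720–635), Ediacaran (635–538.8), Cambrian (538.8–485.4), Ordovician (485.4–443.8), Silurian (443.8–419.2), Devonian (419.2–358.9), Carboniferous (358.9–298.9), Permian (298.9–251.902), Triassic (251.902–201.4), Jurassic (201.4–145), Cretaceous (145–66).
That is 16 complete periods.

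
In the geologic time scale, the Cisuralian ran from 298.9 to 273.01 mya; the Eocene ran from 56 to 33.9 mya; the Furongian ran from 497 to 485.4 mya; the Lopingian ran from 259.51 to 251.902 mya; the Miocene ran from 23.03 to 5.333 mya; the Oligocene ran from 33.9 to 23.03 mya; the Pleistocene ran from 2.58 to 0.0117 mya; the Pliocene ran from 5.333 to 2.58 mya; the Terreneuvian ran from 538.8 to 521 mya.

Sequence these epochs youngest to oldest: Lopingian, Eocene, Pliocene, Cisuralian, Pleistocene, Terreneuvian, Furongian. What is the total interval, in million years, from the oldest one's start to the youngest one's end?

From the excerpt: Lopingian 259.51–251.902; Eocene 56–33.9; Pliocene 5.333–2.58; Cisuralian 298.9–273.01; Pleistocene 2.58–0.0117; Terreneuvian 538.8–521; Furongian 497–485.4 (Ma).
Larger Ma is earlier, so the oldest is Terreneuvian and the youngest is Pleistocene; youngest to oldest: Pleistocene, Pliocene, Eocene, Lopingian, Cisuralian, Furongian, Terreneuvian.
Oldest start 538.8 minus youngest end 0.0117 gives 538.7883 Myr overall.

Pleistocene → Pliocene → Eocene → Lopingian → Cisuralian → Furongian → Terreneuvian; total span 538.7883 Myr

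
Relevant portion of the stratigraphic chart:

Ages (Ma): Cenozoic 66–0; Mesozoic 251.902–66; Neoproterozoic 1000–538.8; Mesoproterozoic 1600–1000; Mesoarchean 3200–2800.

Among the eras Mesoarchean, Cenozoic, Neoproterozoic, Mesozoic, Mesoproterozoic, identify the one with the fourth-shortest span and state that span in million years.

Start − end for each: Mesoarchean 3200 − 2800 = 400; Cenozoic 66 − 0 = 66; Neoproterozoic 1000 − 538.8 = 461.2; Mesozoic 251.902 − 66 = 185.902; Mesoproterozoic 1600 − 1000 = 600.
Ranking these from shortest: Cenozoic < Mesozoic < Mesoarchean < Neoproterozoic < Mesoproterozoic.
Position 4 in that ranking is Neoproterozoic, which lasted 461.2 Myr.

Neoproterozoic, 461.2 million years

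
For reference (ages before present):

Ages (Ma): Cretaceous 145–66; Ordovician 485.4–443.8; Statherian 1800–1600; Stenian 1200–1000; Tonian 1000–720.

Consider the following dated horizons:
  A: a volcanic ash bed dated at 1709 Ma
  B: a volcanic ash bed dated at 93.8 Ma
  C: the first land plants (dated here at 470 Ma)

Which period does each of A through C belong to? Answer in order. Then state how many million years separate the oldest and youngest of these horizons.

A — Statherian; B — Cretaceous; C — Ordovician; span 1615.2 million years

Match each age against the start–end ranges in the excerpt: A = 1709 Ma → Statherian (1800–1600); B = 93.8 Ma → Cretaceous (145–66); C = 470 Ma → Ordovician (485.4–443.8).
The largest age is 1709 Ma and the smallest is 93.8 Ma; their difference is 1615.2 Myr.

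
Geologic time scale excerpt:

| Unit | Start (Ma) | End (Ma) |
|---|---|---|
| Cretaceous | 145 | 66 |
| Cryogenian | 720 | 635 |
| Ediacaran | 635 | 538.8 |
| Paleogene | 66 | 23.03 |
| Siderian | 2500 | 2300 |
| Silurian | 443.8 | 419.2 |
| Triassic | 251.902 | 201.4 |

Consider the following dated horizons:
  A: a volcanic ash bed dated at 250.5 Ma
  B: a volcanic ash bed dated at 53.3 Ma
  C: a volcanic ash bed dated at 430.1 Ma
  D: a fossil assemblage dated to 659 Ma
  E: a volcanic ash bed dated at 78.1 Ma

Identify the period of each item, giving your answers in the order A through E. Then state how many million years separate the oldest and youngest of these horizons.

A: 250.5 Ma lies in 251.902–201.4 Ma, so Triassic.
B: 53.3 Ma lies in 66–23.03 Ma, so Paleogene.
C: 430.1 Ma lies in 443.8–419.2 Ma, so Silurian.
D: 659 Ma lies in 720–635 Ma, so Cryogenian.
E: 78.1 Ma lies in 145–66 Ma, so Cretaceous.
Oldest = 659 Ma, youngest = 53.3 Ma → span 605.7 Myr.

A — Triassic; B — Paleogene; C — Silurian; D — Cryogenian; E — Cretaceous; span 605.7 million years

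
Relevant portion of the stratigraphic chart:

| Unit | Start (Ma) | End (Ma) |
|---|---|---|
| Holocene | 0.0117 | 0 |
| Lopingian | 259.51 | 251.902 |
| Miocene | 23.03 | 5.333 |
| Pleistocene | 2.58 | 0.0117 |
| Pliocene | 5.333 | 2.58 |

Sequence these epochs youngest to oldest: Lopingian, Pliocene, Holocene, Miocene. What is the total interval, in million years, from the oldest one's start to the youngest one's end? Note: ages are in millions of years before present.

Holocene, Pliocene, Miocene, Lopingian; total span 259.51 Myr

Start ages (Ma): Lopingian 259.51, Miocene 23.03, Pliocene 5.333, Holocene 0.0117.
Ordered youngest to oldest: Holocene, Pliocene, Miocene, Lopingian.
Span = 259.51 − 0 = 259.51 Myr.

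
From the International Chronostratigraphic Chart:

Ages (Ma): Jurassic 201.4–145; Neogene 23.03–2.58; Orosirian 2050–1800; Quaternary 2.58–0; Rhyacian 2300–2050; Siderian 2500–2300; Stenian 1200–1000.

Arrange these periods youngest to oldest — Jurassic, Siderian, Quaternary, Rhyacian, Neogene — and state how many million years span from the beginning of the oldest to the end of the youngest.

Quaternary → Neogene → Jurassic → Rhyacian → Siderian; total span 2500 Myr

From the excerpt: Jurassic 201.4–145; Siderian 2500–2300; Quaternary 2.58–0; Rhyacian 2300–2050; Neogene 23.03–2.58 (Ma).
Larger Ma is earlier, so the oldest is Siderian and the youngest is Quaternary; youngest to oldest: Quaternary, Neogene, Jurassic, Rhyacian, Siderian.
Oldest start 2500 minus youngest end 0 gives 2500 Myr overall.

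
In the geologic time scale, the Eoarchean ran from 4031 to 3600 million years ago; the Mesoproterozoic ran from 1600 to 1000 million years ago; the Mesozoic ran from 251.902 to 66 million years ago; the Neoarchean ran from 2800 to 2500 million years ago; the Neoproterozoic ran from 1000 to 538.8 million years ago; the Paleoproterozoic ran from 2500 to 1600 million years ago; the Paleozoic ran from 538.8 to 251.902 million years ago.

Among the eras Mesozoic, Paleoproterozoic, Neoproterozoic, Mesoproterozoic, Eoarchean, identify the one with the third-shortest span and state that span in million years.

Durations: Mesozoic 185.902; Paleoproterozoic 900; Neoproterozoic 461.2; Mesoproterozoic 600; Eoarchean 431 Myr.
Sorted shortest-first: Mesozoic (185.902), Eoarchean (431), Neoproterozoic (461.2), Mesoproterozoic (600), Paleoproterozoic (900).
The third shortest is Neoproterozoic at 461.2 Myr.

Neoproterozoic, 461.2 million years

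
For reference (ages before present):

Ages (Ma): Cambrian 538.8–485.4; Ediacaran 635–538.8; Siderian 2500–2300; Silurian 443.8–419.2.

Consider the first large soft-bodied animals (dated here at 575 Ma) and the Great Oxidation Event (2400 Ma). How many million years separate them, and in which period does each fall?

1825 million years apart; the first in the Ediacaran, the second in the Siderian

Elapsed time: 2400 − 575 = 1825 Myr.
575 Ma lies within 635–538.8 Ma: Ediacaran.
2400 Ma lies within 2500–2300 Ma: Siderian.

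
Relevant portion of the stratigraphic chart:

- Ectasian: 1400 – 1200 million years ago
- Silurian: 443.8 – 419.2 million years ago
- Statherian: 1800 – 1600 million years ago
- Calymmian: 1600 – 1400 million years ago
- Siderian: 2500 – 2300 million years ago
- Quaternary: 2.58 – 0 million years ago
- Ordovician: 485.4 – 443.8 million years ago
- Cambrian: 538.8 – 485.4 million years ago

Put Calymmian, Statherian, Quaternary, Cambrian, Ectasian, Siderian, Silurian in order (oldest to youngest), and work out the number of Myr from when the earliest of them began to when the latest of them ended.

Siderian → Statherian → Calymmian → Ectasian → Cambrian → Silurian → Quaternary; total span 2500 Myr

From the excerpt: Calymmian 1600–1400; Statherian 1800–1600; Quaternary 2.58–0; Cambrian 538.8–485.4; Ectasian 1400–1200; Siderian 2500–2300; Silurian 443.8–419.2 (Ma).
Larger Ma is earlier, so the oldest is Siderian and the youngest is Quaternary; oldest to youngest: Siderian, Statherian, Calymmian, Ectasian, Cambrian, Silurian, Quaternary.
Oldest start 2500 minus youngest end 0 gives 2500 Myr overall.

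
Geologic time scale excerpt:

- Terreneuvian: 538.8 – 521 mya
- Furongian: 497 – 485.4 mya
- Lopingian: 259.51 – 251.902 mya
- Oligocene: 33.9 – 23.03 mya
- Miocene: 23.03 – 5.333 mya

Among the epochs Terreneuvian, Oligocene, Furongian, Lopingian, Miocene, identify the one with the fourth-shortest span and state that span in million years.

Miocene, 17.697 million years

Durations: Terreneuvian 17.8; Oligocene 10.87; Furongian 11.6; Lopingian 7.608; Miocene 17.697 Myr.
Sorted shortest-first: Lopingian (7.608), Oligocene (10.87), Furongian (11.6), Miocene (17.697), Terreneuvian (17.8).
The fourth shortest is Miocene at 17.697 Myr.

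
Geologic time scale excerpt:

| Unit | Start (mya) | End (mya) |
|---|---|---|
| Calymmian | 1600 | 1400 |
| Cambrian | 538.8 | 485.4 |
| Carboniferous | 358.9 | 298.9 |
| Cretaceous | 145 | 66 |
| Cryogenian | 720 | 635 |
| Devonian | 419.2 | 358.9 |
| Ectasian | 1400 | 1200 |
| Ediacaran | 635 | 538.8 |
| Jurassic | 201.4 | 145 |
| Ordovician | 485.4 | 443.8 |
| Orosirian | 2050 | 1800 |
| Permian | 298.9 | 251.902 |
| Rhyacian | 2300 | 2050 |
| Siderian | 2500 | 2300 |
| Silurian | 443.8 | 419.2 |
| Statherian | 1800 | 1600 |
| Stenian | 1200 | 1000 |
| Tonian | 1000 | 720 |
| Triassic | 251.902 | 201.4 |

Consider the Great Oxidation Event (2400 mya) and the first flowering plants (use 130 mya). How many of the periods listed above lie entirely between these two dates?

The older date is 2400 Ma and the younger is 130 Ma.
Periods with start < 2400 and end > 130 Ma: Rhyacian (2300–2050), Orosirian (2050–1800), Statherian (1800–1600), Calymmian (1600–1400), Ectasian (1400–1200), Stenian (1200–1000), Tonian (1000–720), Cryogenian (720–635), Ediacaran (635–538.8), Cambrian (538.8–485.4), Ordovician (485.4–443.8), Silurian (443.8–419.2), Devonian (419.2–358.9), Carboniferous (358.9–298.9), Permian (298.9–251.902), Triassic (251.902–201.4), Jurassic (201.4–145).
That is 17 complete periods.

17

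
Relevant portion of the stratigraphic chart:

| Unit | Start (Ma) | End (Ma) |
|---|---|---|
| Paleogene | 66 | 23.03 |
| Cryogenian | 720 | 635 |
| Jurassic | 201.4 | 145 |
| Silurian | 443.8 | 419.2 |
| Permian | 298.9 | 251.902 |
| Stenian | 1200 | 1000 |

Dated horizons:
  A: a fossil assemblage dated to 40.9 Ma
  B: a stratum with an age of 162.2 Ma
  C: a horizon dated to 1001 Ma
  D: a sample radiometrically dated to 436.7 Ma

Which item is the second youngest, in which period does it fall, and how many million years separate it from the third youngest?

B, in the Jurassic; 274.5 million years to D

Smaller Ma means younger, so youngest first: A 40.9 < B 162.2 < D 436.7 < C 1001.
Counting 2 along gives B (162.2 Ma); the excerpt puts that inside the Jurassic, 201.4–145 Ma.
Next in line is D (436.7 Ma), and 436.7 − 162.2 = 274.5 Myr.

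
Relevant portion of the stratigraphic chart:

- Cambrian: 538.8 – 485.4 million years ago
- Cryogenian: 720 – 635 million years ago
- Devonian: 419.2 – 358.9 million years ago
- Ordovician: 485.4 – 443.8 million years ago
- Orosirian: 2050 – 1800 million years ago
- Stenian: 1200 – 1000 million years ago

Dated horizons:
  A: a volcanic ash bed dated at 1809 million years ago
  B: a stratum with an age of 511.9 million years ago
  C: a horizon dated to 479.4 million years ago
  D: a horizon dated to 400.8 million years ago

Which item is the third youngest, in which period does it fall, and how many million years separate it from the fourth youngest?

B, in the Cambrian; 1297.1 million years to A

Smaller Ma means younger, so youngest first: D 400.8 < C 479.4 < B 511.9 < A 1809.
Counting 3 along gives B (511.9 Ma); the excerpt puts that inside the Cambrian, 538.8–485.4 Ma.
Next in line is A (1809 Ma), and 1809 − 511.9 = 1297.1 Myr.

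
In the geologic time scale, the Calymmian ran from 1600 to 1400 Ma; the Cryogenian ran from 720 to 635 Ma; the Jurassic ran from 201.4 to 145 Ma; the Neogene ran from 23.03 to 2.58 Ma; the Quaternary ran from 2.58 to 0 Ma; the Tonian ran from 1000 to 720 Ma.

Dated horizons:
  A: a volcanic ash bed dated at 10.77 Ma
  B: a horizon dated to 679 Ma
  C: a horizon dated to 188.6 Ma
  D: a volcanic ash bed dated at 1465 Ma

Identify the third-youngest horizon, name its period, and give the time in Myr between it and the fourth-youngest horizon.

Sorted youngest-first by Ma: A (10.77), C (188.6), B (679), D (1465).
The third youngest is B at 679 Ma, which lies in 720–635 Ma: the Cryogenian.
The fourth youngest is D at 1465 Ma; separation = |679 − 1465| = 786 Myr.

B, in the Cryogenian; 786 million years to D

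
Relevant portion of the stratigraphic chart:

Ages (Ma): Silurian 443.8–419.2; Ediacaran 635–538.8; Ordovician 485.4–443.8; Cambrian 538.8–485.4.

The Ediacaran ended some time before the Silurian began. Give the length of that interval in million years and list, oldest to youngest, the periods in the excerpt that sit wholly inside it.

End of Ediacaran = 538.8 Ma; start of Silurian = 443.8 Ma.
Gap = 538.8 − 443.8 = 95 Myr.
Periods wholly inside 538.8–443.8 Ma: Cambrian (538.8–485.4), Ordovician (485.4–443.8).

95 million years; Cambrian, Ordovician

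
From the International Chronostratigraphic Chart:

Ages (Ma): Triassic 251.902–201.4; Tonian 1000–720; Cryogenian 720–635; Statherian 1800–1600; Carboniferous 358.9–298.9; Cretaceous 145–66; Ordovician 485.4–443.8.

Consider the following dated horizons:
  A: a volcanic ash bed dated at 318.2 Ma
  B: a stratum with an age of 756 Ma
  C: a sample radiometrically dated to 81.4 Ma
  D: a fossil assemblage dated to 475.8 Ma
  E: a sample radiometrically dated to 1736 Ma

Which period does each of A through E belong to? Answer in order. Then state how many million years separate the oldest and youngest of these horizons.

A — Carboniferous; B — Tonian; C — Cretaceous; D — Ordovician; E — Statherian; span 1654.6 million years

A: 318.2 Ma lies in 358.9–298.9 Ma, so Carboniferous.
B: 756 Ma lies in 1000–720 Ma, so Tonian.
C: 81.4 Ma lies in 145–66 Ma, so Cretaceous.
D: 475.8 Ma lies in 485.4–443.8 Ma, so Ordovician.
E: 1736 Ma lies in 1800–1600 Ma, so Statherian.
Oldest = 1736 Ma, youngest = 81.4 Ma → span 1654.6 Myr.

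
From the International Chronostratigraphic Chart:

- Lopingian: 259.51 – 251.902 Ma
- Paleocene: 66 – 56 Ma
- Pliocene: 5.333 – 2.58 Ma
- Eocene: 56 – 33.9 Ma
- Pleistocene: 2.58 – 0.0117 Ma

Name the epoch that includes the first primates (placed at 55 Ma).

55 Ma lies between 56 and 33.9 Ma, so it falls in the Eocene.

Eocene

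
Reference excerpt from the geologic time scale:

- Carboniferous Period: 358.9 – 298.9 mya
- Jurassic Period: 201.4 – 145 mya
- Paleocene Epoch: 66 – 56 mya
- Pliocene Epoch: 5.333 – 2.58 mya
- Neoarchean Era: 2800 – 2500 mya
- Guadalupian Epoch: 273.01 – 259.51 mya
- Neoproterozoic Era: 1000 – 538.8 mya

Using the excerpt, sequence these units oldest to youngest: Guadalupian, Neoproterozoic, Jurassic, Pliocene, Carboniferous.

The oldest of these is Neoproterozoic (starts 1000 Ma) and the youngest is Pliocene (ends 2.58 Ma).
In between, by decreasing start age: Carboniferous (358.9), Guadalupian (273.01), Jurassic (201.4).

Neoproterozoic, then Carboniferous, then Guadalupian, then Jurassic, then Pliocene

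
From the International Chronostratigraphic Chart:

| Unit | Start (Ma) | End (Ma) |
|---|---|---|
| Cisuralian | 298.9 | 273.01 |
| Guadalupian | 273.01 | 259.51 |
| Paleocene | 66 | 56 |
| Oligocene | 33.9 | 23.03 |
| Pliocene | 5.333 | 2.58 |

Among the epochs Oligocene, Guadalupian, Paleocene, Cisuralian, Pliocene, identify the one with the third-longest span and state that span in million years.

Durations: Oligocene 10.87; Guadalupian 13.5; Paleocene 10; Cisuralian 25.89; Pliocene 2.753 Myr.
Sorted longest-first: Cisuralian (25.89), Guadalupian (13.5), Oligocene (10.87), Paleocene (10), Pliocene (2.753).
The third longest is Oligocene at 10.87 Myr.

Oligocene, 10.87 million years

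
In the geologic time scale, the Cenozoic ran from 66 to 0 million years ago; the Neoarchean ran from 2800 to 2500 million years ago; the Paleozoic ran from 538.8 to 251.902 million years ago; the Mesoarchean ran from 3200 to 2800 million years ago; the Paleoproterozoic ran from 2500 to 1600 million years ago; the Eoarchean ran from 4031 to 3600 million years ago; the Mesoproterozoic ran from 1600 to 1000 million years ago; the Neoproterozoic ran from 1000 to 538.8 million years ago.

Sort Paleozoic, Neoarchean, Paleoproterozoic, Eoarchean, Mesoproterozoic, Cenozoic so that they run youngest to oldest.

Cenozoic → Paleozoic → Mesoproterozoic → Paleoproterozoic → Neoarchean → Eoarchean

The oldest of these is Eoarchean (starts 4031 Ma) and the youngest is Cenozoic (ends 0 Ma).
In between, by decreasing start age: Neoarchean (2800), Paleoproterozoic (2500), Mesoproterozoic (1600), Paleozoic (538.8).
Listing youngest first means reversing that sequence.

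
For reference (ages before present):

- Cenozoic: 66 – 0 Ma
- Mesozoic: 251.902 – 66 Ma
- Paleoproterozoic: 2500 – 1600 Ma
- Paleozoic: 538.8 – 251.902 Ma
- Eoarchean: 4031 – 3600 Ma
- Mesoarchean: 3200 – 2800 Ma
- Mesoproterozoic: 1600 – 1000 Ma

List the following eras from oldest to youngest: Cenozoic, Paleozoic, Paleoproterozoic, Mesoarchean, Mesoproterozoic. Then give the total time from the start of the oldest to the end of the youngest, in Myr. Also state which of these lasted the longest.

Start ages (Ma): Mesoarchean 3200, Paleoproterozoic 2500, Mesoproterozoic 1600, Paleozoic 538.8, Cenozoic 66.
Ordered oldest to youngest: Mesoarchean, Paleoproterozoic, Mesoproterozoic, Paleozoic, Cenozoic.
Span = 3200 − 0 = 3200 Myr.
Durations: Cenozoic 66, Paleoproterozoic 900, Mesoarchean 400, Paleozoic 286.898, Mesoproterozoic 600 → longest is Paleoproterozoic (900 Myr).

Mesoarchean, Paleoproterozoic, Mesoproterozoic, Paleozoic, Cenozoic; total span 3200 Myr; longest is Paleoproterozoic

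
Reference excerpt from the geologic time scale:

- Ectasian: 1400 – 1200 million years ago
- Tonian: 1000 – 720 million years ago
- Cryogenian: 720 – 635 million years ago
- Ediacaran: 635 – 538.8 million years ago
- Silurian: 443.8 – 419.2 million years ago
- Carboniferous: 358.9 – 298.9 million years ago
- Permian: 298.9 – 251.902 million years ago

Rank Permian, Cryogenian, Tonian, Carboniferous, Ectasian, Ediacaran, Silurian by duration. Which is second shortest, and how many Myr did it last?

Start − end for each: Permian 298.9 − 251.902 = 46.998; Cryogenian 720 − 635 = 85; Tonian 1000 − 720 = 280; Carboniferous 358.9 − 298.9 = 60; Ectasian 1400 − 1200 = 200; Ediacaran 635 − 538.8 = 96.2; Silurian 443.8 − 419.2 = 24.6.
Ranking these from shortest: Silurian < Permian < Carboniferous < Cryogenian < Ediacaran < Ectasian < Tonian.
Position 2 in that ranking is Permian, which lasted 46.998 Myr.

Permian, 46.998 million years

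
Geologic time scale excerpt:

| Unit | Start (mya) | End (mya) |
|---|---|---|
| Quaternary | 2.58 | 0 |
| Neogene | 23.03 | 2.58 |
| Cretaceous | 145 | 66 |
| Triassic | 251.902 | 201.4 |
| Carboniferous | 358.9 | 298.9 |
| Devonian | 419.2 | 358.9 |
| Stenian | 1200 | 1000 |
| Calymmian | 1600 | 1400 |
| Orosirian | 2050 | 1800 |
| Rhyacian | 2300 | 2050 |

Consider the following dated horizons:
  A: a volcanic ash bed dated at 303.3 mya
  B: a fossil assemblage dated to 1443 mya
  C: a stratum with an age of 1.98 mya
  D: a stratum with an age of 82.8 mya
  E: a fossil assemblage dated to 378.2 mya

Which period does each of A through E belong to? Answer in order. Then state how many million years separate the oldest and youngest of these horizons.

Match each age against the start–end ranges in the excerpt: A = 303.3 Ma → Carboniferous (358.9–298.9); B = 1443 Ma → Calymmian (1600–1400); C = 1.98 Ma → Quaternary (2.58–0); D = 82.8 Ma → Cretaceous (145–66); E = 378.2 Ma → Devonian (419.2–358.9).
The largest age is 1443 Ma and the smallest is 1.98 Ma; their difference is 1441.02 Myr.

A — Carboniferous; B — Calymmian; C — Quaternary; D — Cretaceous; E — Devonian; span 1441.02 million years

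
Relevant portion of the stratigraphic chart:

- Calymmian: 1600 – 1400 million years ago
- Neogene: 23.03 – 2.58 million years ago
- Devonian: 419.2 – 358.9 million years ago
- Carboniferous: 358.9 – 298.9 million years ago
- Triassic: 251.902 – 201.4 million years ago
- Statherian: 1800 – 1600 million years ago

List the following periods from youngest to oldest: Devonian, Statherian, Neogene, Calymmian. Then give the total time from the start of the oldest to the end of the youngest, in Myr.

Neogene → Devonian → Calymmian → Statherian; total span 1797.42 Myr

Start ages (Ma): Statherian 1800, Calymmian 1600, Devonian 419.2, Neogene 23.03.
Ordered youngest to oldest: Neogene, Devonian, Calymmian, Statherian.
Span = 1800 − 2.58 = 1797.42 Myr.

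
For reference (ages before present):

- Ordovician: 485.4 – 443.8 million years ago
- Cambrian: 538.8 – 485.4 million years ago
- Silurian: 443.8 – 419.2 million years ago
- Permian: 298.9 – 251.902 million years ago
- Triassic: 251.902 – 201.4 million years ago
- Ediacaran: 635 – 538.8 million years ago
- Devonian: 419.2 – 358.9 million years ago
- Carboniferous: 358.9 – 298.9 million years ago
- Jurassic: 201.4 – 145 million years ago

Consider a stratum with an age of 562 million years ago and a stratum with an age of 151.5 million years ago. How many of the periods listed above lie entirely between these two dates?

7

562 Ma sits inside the Ediacaran (635–538.8) and 151.5 Ma inside the Jurassic (201.4–145); neither of those is wholly between the two dates.
The listed periods lying completely between them are Cambrian, Ordovician, Silurian, Devonian, Carboniferous, Permian, Triassic — 7 in all.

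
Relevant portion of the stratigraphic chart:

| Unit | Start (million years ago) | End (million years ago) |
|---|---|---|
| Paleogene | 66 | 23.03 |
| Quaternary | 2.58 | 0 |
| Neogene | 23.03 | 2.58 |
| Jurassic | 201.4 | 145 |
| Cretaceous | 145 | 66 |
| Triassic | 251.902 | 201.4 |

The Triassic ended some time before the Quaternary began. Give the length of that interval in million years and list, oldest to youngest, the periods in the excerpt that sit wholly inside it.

198.82 million years; Jurassic, Cretaceous, Paleogene, Neogene

The Triassic closes at 201.4 Ma and the Quaternary opens at 2.58 Ma, so the interval is 201.4 − 2.58 = 198.82 Myr.
A period fits inside if it starts at or after 201.4 Ma and ends at or before 2.58 Ma; oldest first that gives Jurassic, Cretaceous, Paleogene, Neogene.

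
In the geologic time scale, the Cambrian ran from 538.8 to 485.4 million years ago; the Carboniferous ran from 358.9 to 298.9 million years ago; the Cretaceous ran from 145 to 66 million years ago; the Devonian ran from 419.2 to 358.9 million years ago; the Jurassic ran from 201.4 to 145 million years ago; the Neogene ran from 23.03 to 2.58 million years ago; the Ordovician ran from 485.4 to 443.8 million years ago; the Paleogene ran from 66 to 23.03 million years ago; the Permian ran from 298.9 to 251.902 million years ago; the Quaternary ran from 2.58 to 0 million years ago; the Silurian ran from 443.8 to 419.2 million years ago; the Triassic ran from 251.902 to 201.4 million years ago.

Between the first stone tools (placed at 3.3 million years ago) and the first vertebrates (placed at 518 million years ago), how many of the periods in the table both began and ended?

The older date is 518 Ma and the younger is 3.3 Ma.
Periods with start < 518 and end > 3.3 Ma: Ordovician (485.4–443.8), Silurian (443.8–419.2), Devonian (419.2–358.9), Carboniferous (358.9–298.9), Permian (298.9–251.902), Triassic (251.902–201.4), Jurassic (201.4–145), Cretaceous (145–66), Paleogene (66–23.03).
That is 9 complete periods.

9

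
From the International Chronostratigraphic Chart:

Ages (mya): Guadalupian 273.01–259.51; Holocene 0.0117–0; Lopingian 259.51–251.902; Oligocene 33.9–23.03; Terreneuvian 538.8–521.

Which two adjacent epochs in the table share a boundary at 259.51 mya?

The Guadalupian ends at 259.51 mya and the Lopingian begins at 259.51 mya, so they share that boundary.

Guadalupian and Lopingian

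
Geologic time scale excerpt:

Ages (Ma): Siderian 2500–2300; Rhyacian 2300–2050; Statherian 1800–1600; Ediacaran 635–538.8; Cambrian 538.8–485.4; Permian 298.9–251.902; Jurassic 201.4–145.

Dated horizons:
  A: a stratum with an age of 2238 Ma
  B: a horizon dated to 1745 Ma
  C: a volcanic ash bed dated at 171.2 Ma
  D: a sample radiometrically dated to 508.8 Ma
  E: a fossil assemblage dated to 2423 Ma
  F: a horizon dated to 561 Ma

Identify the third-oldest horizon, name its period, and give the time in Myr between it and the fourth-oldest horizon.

Larger Ma means older, so oldest first: E 2423 > A 2238 > B 1745 > F 561 > D 508.8 > C 171.2.
Counting 3 along gives B (1745 Ma); the excerpt puts that inside the Statherian, 1800–1600 Ma.
Next in line is F (561 Ma), and 1745 − 561 = 1184 Myr.

B, in the Statherian; 1184 million years to F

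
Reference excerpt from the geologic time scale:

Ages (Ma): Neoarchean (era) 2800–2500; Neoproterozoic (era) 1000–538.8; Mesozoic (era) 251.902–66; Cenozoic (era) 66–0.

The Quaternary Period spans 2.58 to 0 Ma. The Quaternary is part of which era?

Cenozoic

The Quaternary (2.58–0 Ma) lies entirely within 66–0 Ma, the Cenozoic Era.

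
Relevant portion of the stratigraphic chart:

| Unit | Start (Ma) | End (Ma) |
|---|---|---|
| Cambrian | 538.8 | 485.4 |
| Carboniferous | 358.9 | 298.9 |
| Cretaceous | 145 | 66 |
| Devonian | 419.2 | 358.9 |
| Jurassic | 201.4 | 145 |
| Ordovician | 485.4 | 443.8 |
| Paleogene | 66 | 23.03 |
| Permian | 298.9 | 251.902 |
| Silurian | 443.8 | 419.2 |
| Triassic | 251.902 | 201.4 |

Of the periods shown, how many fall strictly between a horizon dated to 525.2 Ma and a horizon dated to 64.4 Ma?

The older date is 525.2 Ma and the younger is 64.4 Ma.
Periods with start < 525.2 and end > 64.4 Ma: Ordovician (485.4–443.8), Silurian (443.8–419.2), Devonian (419.2–358.9), Carboniferous (358.9–298.9), Permian (298.9–251.902), Triassic (251.902–201.4), Jurassic (201.4–145), Cretaceous (145–66).
That is 8 complete periods.

8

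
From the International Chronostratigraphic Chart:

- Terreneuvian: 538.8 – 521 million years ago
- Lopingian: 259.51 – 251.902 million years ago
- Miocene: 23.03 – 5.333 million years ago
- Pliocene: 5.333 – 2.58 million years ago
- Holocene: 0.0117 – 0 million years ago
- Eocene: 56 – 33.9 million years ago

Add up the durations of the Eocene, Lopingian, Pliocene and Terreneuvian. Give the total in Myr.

50.261 million years

Duration is start − end for each: (56 − 33.9) + (259.51 − 251.902) + (5.333 − 2.58) + (538.8 − 521).
That is 22.1 + 7.608 + 2.753 + 17.8, which totals 50.261 million years.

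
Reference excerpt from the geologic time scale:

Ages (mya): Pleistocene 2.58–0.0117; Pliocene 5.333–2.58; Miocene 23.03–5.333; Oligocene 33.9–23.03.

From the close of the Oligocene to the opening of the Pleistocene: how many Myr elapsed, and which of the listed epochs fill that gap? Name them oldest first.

20.45 million years; Miocene, Pliocene

The Oligocene closes at 23.03 Ma and the Pleistocene opens at 2.58 Ma, so the interval is 23.03 − 2.58 = 20.45 Myr.
An epoch fits inside if it starts at or after 23.03 Ma and ends at or before 2.58 Ma; oldest first that gives Miocene, Pliocene.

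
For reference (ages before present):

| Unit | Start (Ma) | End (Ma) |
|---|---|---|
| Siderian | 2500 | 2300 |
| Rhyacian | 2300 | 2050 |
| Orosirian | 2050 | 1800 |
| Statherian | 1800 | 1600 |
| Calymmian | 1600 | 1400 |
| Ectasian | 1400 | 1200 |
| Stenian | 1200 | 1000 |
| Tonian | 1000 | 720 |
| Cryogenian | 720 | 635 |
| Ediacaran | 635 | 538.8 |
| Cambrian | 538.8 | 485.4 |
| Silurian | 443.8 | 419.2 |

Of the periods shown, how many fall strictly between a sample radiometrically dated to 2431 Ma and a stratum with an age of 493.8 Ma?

2431 Ma sits inside the Siderian (2500–2300) and 493.8 Ma inside the Cambrian (538.8–485.4); neither of those is wholly between the two dates.
The listed periods lying completely between them are Rhyacian, Orosirian, Statherian, Calymmian, Ectasian, Stenian, Tonian, Cryogenian, Ediacaran — 9 in all.

9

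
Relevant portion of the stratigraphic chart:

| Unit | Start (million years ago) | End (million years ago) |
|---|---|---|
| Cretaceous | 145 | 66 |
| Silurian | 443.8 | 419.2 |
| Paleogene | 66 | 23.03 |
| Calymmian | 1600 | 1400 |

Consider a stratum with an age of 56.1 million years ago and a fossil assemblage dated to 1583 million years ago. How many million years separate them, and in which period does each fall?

1526.9 million years apart; the first in the Paleogene, the second in the Calymmian

Elapsed time: 1583 − 56.1 = 1526.9 Myr.
56.1 Ma lies within 66–23.03 Ma: Paleogene.
1583 Ma lies within 1600–1400 Ma: Calymmian.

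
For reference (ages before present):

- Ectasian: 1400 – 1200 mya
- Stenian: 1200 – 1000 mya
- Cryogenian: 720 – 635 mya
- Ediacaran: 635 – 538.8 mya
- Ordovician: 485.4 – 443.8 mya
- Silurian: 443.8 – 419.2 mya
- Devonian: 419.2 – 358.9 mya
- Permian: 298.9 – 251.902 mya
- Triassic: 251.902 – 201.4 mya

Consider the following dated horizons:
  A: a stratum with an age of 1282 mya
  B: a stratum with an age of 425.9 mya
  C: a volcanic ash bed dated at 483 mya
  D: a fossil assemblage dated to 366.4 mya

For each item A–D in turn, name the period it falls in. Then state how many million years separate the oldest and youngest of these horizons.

A — Ectasian; B — Silurian; C — Ordovician; D — Devonian; span 915.6 million years

A: 1282 Ma lies in 1400–1200 Ma, so Ectasian.
B: 425.9 Ma lies in 443.8–419.2 Ma, so Silurian.
C: 483 Ma lies in 485.4–443.8 Ma, so Ordovician.
D: 366.4 Ma lies in 419.2–358.9 Ma, so Devonian.
Oldest = 1282 Ma, youngest = 366.4 Ma → span 915.6 Myr.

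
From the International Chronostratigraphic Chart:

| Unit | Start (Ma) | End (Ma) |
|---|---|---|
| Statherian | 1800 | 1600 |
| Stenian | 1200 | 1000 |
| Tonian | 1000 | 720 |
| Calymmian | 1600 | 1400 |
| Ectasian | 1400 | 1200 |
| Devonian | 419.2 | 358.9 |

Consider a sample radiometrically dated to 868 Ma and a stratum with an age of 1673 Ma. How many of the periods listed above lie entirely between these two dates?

The older date is 1673 Ma and the younger is 868 Ma.
Periods with start < 1673 and end > 868 Ma: Calymmian (1600–1400), Ectasian (1400–1200), Stenian (1200–1000).
That is 3 complete periods.

3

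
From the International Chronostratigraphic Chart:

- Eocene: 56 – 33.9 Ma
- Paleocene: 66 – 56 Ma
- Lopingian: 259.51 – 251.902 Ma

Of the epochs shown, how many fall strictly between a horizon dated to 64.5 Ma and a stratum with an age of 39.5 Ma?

0

The older date is 64.5 Ma and the younger is 39.5 Ma.
No epoch both begins after 64.5 Ma and ends before 39.5 Ma, so the count is 0.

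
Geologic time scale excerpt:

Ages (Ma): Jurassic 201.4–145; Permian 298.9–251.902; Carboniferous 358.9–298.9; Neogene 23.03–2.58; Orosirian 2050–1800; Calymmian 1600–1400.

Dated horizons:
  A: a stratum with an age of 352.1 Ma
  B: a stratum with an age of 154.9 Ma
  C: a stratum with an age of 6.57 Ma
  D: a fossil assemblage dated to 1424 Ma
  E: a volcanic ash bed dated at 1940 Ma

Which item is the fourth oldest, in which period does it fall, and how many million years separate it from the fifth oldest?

B, in the Jurassic; 148.33 million years to C

Sorted oldest-first by Ma: E (1940), D (1424), A (352.1), B (154.9), C (6.57).
The fourth oldest is B at 154.9 Ma, which lies in 201.4–145 Ma: the Jurassic.
The fifth oldest is C at 6.57 Ma; separation = |154.9 − 6.57| = 148.33 Myr.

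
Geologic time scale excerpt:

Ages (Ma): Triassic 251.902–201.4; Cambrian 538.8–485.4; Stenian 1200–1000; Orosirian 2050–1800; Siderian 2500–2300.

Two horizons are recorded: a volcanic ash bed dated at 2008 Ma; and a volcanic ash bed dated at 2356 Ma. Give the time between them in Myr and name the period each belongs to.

348 million years apart; the first in the Orosirian, the second in the Siderian

Elapsed time: 2356 − 2008 = 348 Myr.
2008 Ma lies within 2050–1800 Ma: Orosirian.
2356 Ma lies within 2500–2300 Ma: Siderian.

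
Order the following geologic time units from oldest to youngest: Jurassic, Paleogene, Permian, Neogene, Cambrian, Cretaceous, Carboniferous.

Group by era (each group listed oldest first) — Paleozoic: Cambrian, Carboniferous, Permian; Mesozoic: Jurassic, Cretaceous; Cenozoic: Paleogene, Neogene. The eras run Paleozoic → Mesozoic → Cenozoic. Concatenating the groups in that era order gives oldest to youngest directly.

Cambrian, then Carboniferous, then Permian, then Jurassic, then Cretaceous, then Paleogene, then Neogene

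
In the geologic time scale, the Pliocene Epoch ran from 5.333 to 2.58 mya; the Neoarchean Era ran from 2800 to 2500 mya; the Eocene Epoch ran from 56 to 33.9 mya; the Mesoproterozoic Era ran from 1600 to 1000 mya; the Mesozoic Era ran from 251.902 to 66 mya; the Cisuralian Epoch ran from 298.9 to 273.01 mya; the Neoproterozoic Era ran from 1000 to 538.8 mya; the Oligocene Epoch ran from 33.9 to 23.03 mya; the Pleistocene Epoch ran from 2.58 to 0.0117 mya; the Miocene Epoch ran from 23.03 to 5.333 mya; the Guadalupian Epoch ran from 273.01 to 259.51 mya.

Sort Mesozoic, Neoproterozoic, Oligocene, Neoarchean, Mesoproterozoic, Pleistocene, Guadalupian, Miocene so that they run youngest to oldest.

Pleistocene, Miocene, Oligocene, Mesozoic, Guadalupian, Neoproterozoic, Mesoproterozoic, Neoarchean

The oldest of these is Neoarchean (starts 2800 Ma) and the youngest is Pleistocene (ends 0.0117 Ma).
In between, by decreasing start age: Mesoproterozoic (1600), Neoproterozoic (1000), Guadalupian (273.01), Mesozoic (251.902), Oligocene (33.9), Miocene (23.03).
Listing youngest first means reversing that sequence.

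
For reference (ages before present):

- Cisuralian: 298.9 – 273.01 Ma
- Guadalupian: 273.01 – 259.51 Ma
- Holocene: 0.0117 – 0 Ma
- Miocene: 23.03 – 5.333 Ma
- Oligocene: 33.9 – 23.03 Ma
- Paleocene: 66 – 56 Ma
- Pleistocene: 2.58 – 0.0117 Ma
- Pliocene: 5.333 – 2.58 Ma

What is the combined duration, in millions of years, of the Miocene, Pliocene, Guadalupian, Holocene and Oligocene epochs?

44.8317 million years

Each duration: Miocene = 17.697; Pliocene = 2.753; Guadalupian = 13.5; Holocene = 0.0117; Oligocene = 10.87.
Sum: 17.697 + 2.753 + 13.5 + 0.0117 + 10.87 = 44.8317 Myr.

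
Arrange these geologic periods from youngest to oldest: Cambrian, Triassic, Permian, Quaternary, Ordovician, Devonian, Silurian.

Quaternary, Triassic, Permian, Devonian, Silurian, Ordovician, Cambrian

Group by era (each group listed oldest first) — Paleozoic: Cambrian, Ordovician, Silurian, Devonian, Permian; Mesozoic: Triassic; Cenozoic: Quaternary. The eras run Paleozoic → Mesozoic → Cenozoic. Concatenating the groups in that era order and then reversing gives youngest to oldest.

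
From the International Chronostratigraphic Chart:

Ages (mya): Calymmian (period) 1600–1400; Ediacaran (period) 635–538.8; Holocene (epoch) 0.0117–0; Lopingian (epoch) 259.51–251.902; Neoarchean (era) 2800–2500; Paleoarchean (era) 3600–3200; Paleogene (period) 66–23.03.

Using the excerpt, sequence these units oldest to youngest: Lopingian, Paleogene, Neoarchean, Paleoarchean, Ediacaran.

The oldest of these is Paleoarchean (starts 3600 Ma) and the youngest is Paleogene (ends 23.03 Ma).
In between, by decreasing start age: Neoarchean (2800), Ediacaran (635), Lopingian (259.51).

Paleoarchean, then Neoarchean, then Ediacaran, then Lopingian, then Paleogene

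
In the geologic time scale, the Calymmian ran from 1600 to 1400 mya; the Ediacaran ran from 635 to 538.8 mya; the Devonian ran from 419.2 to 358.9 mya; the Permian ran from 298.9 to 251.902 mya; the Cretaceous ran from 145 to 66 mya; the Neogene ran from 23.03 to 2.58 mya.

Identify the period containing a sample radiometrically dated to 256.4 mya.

256.4 Ma lies between 298.9 and 251.902 Ma, so it falls in the Permian.

Permian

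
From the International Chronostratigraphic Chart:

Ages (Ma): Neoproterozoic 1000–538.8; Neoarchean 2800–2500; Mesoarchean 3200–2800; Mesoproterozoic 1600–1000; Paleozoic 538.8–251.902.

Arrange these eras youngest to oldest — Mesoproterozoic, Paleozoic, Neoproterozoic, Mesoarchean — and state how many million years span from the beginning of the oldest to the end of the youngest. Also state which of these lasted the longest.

Paleozoic, Neoproterozoic, Mesoproterozoic, Mesoarchean; total span 2948.098 Myr; longest is Mesoproterozoic

From the excerpt: Mesoproterozoic 1600–1000; Paleozoic 538.8–251.902; Neoproterozoic 1000–538.8; Mesoarchean 3200–2800 (Ma).
Larger Ma is earlier, so the oldest is Mesoarchean and the youngest is Paleozoic; youngest to oldest: Paleozoic, Neoproterozoic, Mesoproterozoic, Mesoarchean.
Oldest start 3200 minus youngest end 251.902 gives 2948.098 Myr overall.
Individual lengths (start − end): Paleozoic 286.898; Mesoarchean 400; Neoproterozoic 461.2; Mesoproterozoic 600. The largest is Mesoproterozoic at 600 Myr.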